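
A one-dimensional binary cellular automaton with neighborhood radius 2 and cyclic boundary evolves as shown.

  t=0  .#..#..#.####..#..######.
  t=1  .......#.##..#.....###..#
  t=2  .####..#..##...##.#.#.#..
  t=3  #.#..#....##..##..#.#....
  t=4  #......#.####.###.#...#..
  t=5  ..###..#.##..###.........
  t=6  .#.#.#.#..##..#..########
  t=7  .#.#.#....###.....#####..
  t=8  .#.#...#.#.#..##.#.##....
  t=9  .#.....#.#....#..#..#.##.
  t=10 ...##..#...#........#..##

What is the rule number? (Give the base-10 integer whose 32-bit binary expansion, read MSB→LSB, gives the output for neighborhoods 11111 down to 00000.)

  [31] ##### => #  t=0,i=20
  [30] ####. => .  t=0,i=11
  [29] ###.# => .  t=4,i=12
  [28] ###.. => .  t=0,i=12
  [27] ##.## => #  t=4,i=13
  [26] ##.#. => .  t=2,i=17
  [25] ##..# => #  t=0,i=13
  [24] ##... => .  t=2,i=12
  [23] #.### => #  t=0,i=9
  [22] #.##. => .  t=1,i=9
  [21] #.#.# => #  t=2,i=18
  [20] #.#.. => .  t=2,i=22
  [19] #..## => .  t=0,i=17
  [18] #..#. => .  t=0,i=0
  [17] #...# => .  t=2,i=13
  [16] #.... => #  t=1,i=1
  [15] .#### => #  t=0,i=10
  [14] .###. => #  t=1,i=20
  [13] .##.# => .  t=2,i=16
  [12] .##.. => #  t=1,i=10
  [11] .#.## => .  t=0,i=8
  [10] .#.#. => .  t=2,i=19
  [9] .#..# => .  t=0,i=2
  [8] .#... => .  t=1,i=0
  [7] ..### => .  t=0,i=18
  [6] ..##. => #  t=2,i=10
  [5] ..#.# => #  t=0,i=7
  [4] ..#.. => .  t=0,i=1
  [3] ...## => #  t=1,i=18
  [2] ...#. => .  t=1,i=6
  [1] ....# => .  t=1,i=5
  [0] ..... => #  t=1,i=2
  bits 10001010101000011101000001101001 = 2325860457

2325860457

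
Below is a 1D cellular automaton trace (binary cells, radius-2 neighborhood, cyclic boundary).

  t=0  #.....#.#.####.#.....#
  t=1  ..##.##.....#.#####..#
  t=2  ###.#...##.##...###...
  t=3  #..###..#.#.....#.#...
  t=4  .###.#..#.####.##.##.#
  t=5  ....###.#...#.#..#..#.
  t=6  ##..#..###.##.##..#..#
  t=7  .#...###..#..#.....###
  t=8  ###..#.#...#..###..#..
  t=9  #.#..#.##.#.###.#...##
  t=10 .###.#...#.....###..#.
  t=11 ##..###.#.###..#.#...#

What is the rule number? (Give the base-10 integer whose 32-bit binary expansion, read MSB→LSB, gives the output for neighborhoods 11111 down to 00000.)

3692626917

  #####|#  b31=1 t=1,i=16
  ####.|#  b30=1 t=0,i=12
  ###.#|.  b29=0 t=0,i=13
  ###..|#  b28=1 t=1,i=18
  ##.##|#  b27=1 t=1,i=4
  ##.#.|#  b26=1 t=0,i=14
  ##..#|.  b25=0 t=1,i=19
  ##...|.  b24=0 t=0,i=1
  #.###|.  b23=0 t=0,i=10
  #.##.|.  b22=0 t=1,i=5
  #.#.#|.  b21=0 t=0,i=8
  #.#..|#  b20=1 t=0,i=15
  #..##|#  b19=1 t=1,i=1
  #..#.|.  b18=0 t=1,i=20
  #...#|.  b17=0 t=2,i=6
  #....|#  b16=1 t=0,i=2
  .####|.  b15=0 t=0,i=11
  .###.|.  b14=0 t=2,i=1
  .##.#|.  b13=0 t=1,i=3
  .##..|.  b12=0 t=0,i=0
  .#.##|.  b11=0 t=0,i=9
  .#.#.|.  b10=0 t=0,i=7
  .#..#|#  b9=1 t=1,i=0
  .#...|#  b8=1 t=0,i=16
  ..###|#  b7=1 t=2,i=0
  ..##.|#  b6=1 t=0,i=21
  ..#.#|#  b5=1 t=0,i=6
  ..#..|.  b4=0 t=1,i=21
  ...##|.  b3=0 t=0,i=20
  ...#.|#  b2=1 t=0,i=5
  ....#|.  b1=0 t=0,i=4
  .....|#  b0=1 t=0,i=3
  bits 11011100000110010000001111100101 = 3692626917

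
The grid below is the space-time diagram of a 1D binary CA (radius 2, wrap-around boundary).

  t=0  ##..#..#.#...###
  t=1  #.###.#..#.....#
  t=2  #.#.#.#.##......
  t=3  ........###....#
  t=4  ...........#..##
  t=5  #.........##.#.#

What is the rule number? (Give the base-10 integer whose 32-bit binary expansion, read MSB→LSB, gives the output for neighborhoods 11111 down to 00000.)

3822858260

  ##### -> #   bit 31 = 1  t=0,i=15
  ####. -> #   bit 30 = 1  t=0,i=0
  ###.# -> #   bit 29 = 1  t=1,i=4
  ###.. -> .   bit 28 = 0  t=0,i=1
  ##.## -> .   bit 27 = 0  t=1,i=1
  ##.#. -> .   bit 26 = 0  t=1,i=5
  ##..# -> #   bit 25 = 1  t=0,i=2
  ##... -> #   bit 24 = 1  t=2,i=10
  #.### -> #   bit 23 = 1  t=1,i=2
  #.##. -> #   bit 22 = 1  t=2,i=8
  #.#.# -> .   bit 21 = 0  t=2,i=2
  #.#.. -> #   bit 20 = 1  t=0,i=9
  #..## -> #   bit 19 = 1  t=4,i=13
  #..#. -> #   bit 18 = 1  t=0,i=3
  #...# -> .   bit 17 = 0  t=0,i=11
  #.... -> .   bit 16 = 0  t=1,i=11
  .#### -> .   bit 15 = 0  t=0,i=14
  .###. -> .   bit 14 = 0  t=1,i=3
  .##.# -> #   bit 13 = 1  t=1,i=0
  .##.. -> #   bit 12 = 1  t=2,i=9
  .#.## -> .   bit 11 = 0  t=2,i=7
  .#.#. -> .   bit 10 = 0  t=0,i=8
  .#..# -> .   bit 9 = 0  t=0,i=5
  .#... -> .   bit 8 = 0  t=0,i=10
  ..### -> .   bit 7 = 0  t=0,i=13
  ..##. -> .   bit 6 = 0  t=1,i=15
  ..#.# -> .   bit 5 = 0  t=0,i=7
  ..#.. -> #   bit 4 = 1  t=0,i=4
  ...## -> .   bit 3 = 0  t=0,i=12
  ...#. -> #   bit 2 = 1  t=2,i=15
  ....# -> .   bit 1 = 0  t=1,i=13
  ..... -> .   bit 0 = 0  t=1,i=12
  bits 11100011110111000011000000010100 = 3822858260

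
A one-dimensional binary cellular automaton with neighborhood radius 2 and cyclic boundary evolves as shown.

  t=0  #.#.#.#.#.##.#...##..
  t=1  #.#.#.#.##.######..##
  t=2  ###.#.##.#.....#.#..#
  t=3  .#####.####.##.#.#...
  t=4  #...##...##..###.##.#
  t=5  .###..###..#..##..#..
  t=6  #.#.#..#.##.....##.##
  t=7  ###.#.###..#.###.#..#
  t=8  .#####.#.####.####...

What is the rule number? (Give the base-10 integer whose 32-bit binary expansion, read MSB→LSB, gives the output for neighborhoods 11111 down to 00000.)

  ##### -> .   bit 31 = 0  t=1,i=13
  ####. -> #   bit 30 = 1  t=1,i=15
  ###.# -> #   bit 29 = 1  t=1,i=0
  ###.. -> .   bit 28 = 0  t=1,i=16
  ##.## -> .   bit 27 = 0  t=1,i=10
  ##.#. -> #   bit 26 = 1  t=0,i=12
  ##..# -> #   bit 25 = 1  t=0,i=19
  ##... -> #   bit 24 = 1  t=4,i=1
  #.### -> .   bit 23 = 0  t=1,i=11
  #.##. -> .   bit 22 = 0  t=0,i=10
  #.#.# -> #   bit 21 = 1  t=0,i=2
  #.#.. -> #   bit 20 = 1  t=0,i=13
  #..## -> .   bit 19 = 0  t=1,i=18
  #..#. -> #   bit 18 = 1  t=0,i=20
  #...# -> #   bit 17 = 1  t=0,i=15
  #.... -> .   bit 16 = 0  t=2,i=11
  .#### -> .   bit 15 = 0  t=1,i=12
  .###. -> #   bit 14 = 1  t=1,i=20
  .##.# -> #   bit 13 = 1  t=0,i=11
  .##.. -> .   bit 12 = 0  t=0,i=18
  .#.## -> #   bit 11 = 1  t=0,i=9
  .#.#. -> .   bit 10 = 0  t=0,i=1
  .#..# -> .   bit 9 = 0  t=2,i=18
  .#... -> #   bit 8 = 1  t=0,i=14
  ..### -> .   bit 7 = 0  t=1,i=19
  ..##. -> .   bit 6 = 0  t=0,i=17
  ..#.# -> #   bit 5 = 1  t=0,i=0
  ..#.. -> .   bit 4 = 0  t=5,i=11
  ...## -> #   bit 3 = 1  t=0,i=16
  ...#. -> .   bit 2 = 0  t=2,i=14
  ....# -> #   bit 1 = 1  t=2,i=13
  ..... -> #   bit 0 = 1  t=2,i=12
  bits 01100111001101100110100100101011 = 1731619115

1731619115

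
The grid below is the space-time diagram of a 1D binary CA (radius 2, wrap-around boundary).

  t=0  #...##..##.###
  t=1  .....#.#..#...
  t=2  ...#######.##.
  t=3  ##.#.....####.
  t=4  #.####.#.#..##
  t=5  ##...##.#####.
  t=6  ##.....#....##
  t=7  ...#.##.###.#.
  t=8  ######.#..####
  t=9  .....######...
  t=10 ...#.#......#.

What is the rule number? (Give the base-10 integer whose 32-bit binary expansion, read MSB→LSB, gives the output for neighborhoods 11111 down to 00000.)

744300454

  ##### -> .   bit 31 = 0  t=2,i=5
  ####. -> .   bit 30 = 0  t=0,i=13
  ###.# -> #   bit 29 = 1  t=2,i=9
  ###.. -> .   bit 28 = 0  t=0,i=0
  ##.## -> #   bit 27 = 1  t=0,i=10
  ##.#. -> #   bit 26 = 1  t=3,i=2
  ##..# -> .   bit 25 = 0  t=0,i=6
  ##... -> .   bit 24 = 0  t=0,i=1
  #.### -> .   bit 23 = 0  t=0,i=11
  #.##. -> #   bit 22 = 1  t=2,i=11
  #.#.# -> .   bit 21 = 0  t=4,i=7
  #.#.. -> #   bit 20 = 1  t=1,i=7
  #..## -> #   bit 19 = 1  t=0,i=7
  #..#. -> #   bit 18 = 1  t=1,i=9
  #...# -> .   bit 17 = 0  t=0,i=2
  #.... -> #   bit 16 = 1  t=1,i=12
  .#### -> .   bit 15 = 0  t=0,i=12
  .###. -> .   bit 14 = 0  t=4,i=13
  .##.# -> .   bit 13 = 0  t=0,i=9
  .##.. -> #   bit 12 = 1  t=0,i=5
  .#.## -> #   bit 11 = 1  t=7,i=4
  .#.#. -> #   bit 10 = 1  t=1,i=6
  .#..# -> #   bit 9 = 1  t=1,i=8
  .#... -> #   bit 8 = 1  t=1,i=11
  ..### -> #   bit 7 = 1  t=2,i=3
  ..##. -> .   bit 6 = 0  t=0,i=4
  ..#.# -> #   bit 5 = 1  t=1,i=5
  ..#.. -> .   bit 4 = 0  t=1,i=10
  ...## -> .   bit 3 = 0  t=0,i=3
  ...#. -> #   bit 2 = 1  t=1,i=4
  ....# -> #   bit 1 = 1  t=1,i=3
  ..... -> .   bit 0 = 0  t=1,i=0
  bits 00101100010111010001111110100110 = 744300454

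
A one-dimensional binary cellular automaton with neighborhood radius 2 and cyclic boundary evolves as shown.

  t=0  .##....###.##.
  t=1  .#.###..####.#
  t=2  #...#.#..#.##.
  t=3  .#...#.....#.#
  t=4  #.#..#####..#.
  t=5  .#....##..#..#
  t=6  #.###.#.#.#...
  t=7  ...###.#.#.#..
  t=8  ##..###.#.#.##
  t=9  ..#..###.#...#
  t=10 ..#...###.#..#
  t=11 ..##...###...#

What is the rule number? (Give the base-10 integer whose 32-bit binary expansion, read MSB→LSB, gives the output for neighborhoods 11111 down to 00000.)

  [31] ##### => #  t=4,i=7
  [30] ####. => .  t=1,i=10
  [29] ###.# => #  t=0,i=9
  [28] ###.. => .  t=1,i=5
  [27] ##.## => #  t=0,i=10
  [26] ##.#. => #  t=1,i=12
  [25] ##..# => #  t=0,i=13
  [24] ##... => #  t=0,i=3
  [23] #.### => .  t=1,i=3
  [22] #.##. => #  t=0,i=11
  [21] #.#.# => .  t=1,i=1
  [20] #.#.. => .  t=2,i=0
  [19] #..## => .  t=0,i=0
  [18] #..#. => .  t=2,i=8
  [17] #...# => .  t=2,i=2
  [16] #.... => #  t=0,i=4
  [15] .#### => #  t=1,i=9
  [14] .###. => #  t=0,i=8
  [13] .##.# => .  t=2,i=12
  [12] .##.. => .  t=0,i=2
  [11] .#.## => .  t=1,i=2
  [10] .#.#. => #  t=1,i=0
  [9] .#..# => .  t=2,i=7
  [8] .#... => #  t=2,i=1
  [7] ..### => .  t=0,i=7
  [6] ..##. => #  t=0,i=1
  [5] ..#.# => .  t=2,i=4
  [4] ..#.. => #  t=3,i=5
  [3] ...## => .  t=0,i=6
  [2] ...#. => .  t=2,i=3
  [1] ....# => #  t=0,i=5
  [0] ..... => #  t=3,i=8
  bits 10101111010000011100010101010011 = 2940323155

2940323155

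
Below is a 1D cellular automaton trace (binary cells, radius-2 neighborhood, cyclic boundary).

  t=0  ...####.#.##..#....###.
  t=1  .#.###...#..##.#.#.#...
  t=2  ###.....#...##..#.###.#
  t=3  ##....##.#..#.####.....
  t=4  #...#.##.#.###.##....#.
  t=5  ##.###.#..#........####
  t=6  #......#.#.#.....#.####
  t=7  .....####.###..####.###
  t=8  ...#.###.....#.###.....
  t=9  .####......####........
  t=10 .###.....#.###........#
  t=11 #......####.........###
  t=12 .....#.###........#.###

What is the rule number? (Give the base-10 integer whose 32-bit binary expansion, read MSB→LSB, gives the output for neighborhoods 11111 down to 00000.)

  #####|#  b31=1 t=5,i=21
  ####.|#  b30=1 t=0,i=5
  ###.#|.  b29=0 t=0,i=6
  ###..|.  b28=0 t=0,i=21
  ##.##|.  b27=0 t=2,i=21
  ##.#.|.  b26=0 t=0,i=7
  ##..#|#  b25=1 t=0,i=12
  ##...|.  b24=0 t=0,i=22
  #.###|.  b23=0 t=1,i=3
  #.##.|.  b22=0 t=0,i=10
  #.#.#|.  b21=0 t=0,i=8
  #.#..|#  b20=1 t=1,i=19
  #..##|.  b19=0 t=1,i=11
  #..#.|#  b18=1 t=0,i=13
  #...#|.  b17=0 t=1,i=7
  #....|.  b16=0 t=0,i=0
  .####|#  b15=1 t=0,i=4
  .###.|.  b14=0 t=0,i=20
  .##.#|#  b13=1 t=1,i=13
  .##..|.  b12=0 t=0,i=11
  .#.##|#  b11=1 t=0,i=9
  .#.#.|#  b10=1 t=1,i=16
  .#..#|.  b9=0 t=1,i=10
  .#...|#  b8=1 t=0,i=15
  ..###|#  b7=1 t=0,i=3
  ..##.|#  b6=1 t=1,i=12
  ..#.#|#  b5=1 t=1,i=1
  ..#..|.  b4=0 t=0,i=14
  ...##|.  b3=0 t=0,i=2
  ...#.|#  b2=1 t=1,i=0
  ....#|#  b1=1 t=0,i=1
  .....|.  b0=0 t=2,i=5
  bits 11000010000101001010110111100110 = 3256135142

3256135142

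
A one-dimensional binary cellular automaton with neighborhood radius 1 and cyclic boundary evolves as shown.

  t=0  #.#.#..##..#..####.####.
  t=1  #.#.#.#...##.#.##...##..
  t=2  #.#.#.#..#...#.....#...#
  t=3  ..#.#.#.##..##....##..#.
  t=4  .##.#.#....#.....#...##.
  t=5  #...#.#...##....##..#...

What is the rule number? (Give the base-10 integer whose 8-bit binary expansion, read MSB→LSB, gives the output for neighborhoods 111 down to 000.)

  ###|#  b7=1 t=0,i=15
  ##.|.  b6=0 t=0,i=8
  #.#|.  b5=0 t=0,i=1
  #..|.  b4=0 t=0,i=5
  .##|.  b3=0 t=0,i=7
  .#.|#  b2=1 t=0,i=0
  ..#|#  b1=1 t=0,i=6
  ...|.  b0=0 t=1,i=8
  bits 10000110 = 134

134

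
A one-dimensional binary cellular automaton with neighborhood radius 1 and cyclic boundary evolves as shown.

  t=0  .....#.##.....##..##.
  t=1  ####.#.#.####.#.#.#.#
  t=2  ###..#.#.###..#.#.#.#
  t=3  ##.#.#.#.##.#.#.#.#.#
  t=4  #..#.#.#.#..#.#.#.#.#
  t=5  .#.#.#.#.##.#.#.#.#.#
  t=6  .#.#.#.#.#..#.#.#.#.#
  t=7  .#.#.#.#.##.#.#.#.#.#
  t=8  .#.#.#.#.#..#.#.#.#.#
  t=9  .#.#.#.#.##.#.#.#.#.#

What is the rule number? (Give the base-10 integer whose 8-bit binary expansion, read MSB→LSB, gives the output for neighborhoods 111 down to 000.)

  ###|#  b7=1 t=1,i=0
  ##.|.  b6=0 t=0,i=8
  #.#|.  b5=0 t=0,i=6
  #..|#  b4=1 t=0,i=9
  .##|#  b3=1 t=0,i=7
  .#.|#  b2=1 t=0,i=5
  ..#|.  b1=0 t=0,i=4
  ...|#  b0=1 t=0,i=0
  bits 10011101 = 157

157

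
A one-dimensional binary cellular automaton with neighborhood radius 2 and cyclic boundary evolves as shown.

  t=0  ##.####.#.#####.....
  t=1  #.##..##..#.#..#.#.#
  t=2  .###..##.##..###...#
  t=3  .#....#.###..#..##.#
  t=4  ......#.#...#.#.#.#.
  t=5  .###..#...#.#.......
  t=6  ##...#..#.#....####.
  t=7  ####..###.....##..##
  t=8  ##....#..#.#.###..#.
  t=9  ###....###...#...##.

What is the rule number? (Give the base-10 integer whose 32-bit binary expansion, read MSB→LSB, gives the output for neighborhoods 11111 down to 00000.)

2915439337

  #####|#  b31=1 t=0,i=12
  ####.|.  b30=0 t=0,i=5
  ###.#|#  b29=1 t=0,i=6
  ###..|.  b28=0 t=0,i=14
  ##.##|#  b27=1 t=0,i=2
  ##.#.|#  b26=1 t=0,i=7
  ##..#|.  b25=0 t=1,i=4
  ##...|#  b24=1 t=0,i=15
  #.###|#  b23=1 t=0,i=3
  #.##.|#  b22=1 t=1,i=2
  #.#.#|.  b21=0 t=0,i=8
  #.#..|.  b20=0 t=1,i=12
  #..##|.  b19=0 t=1,i=5
  #..#.|#  b18=1 t=1,i=9
  #...#|#  b17=1 t=2,i=17
  #....|.  b16=0 t=0,i=16
  .####|.  b15=0 t=0,i=4
  .###.|.  b14=0 t=2,i=2
  .##.#|.  b13=0 t=0,i=1
  .##..|#  b12=1 t=1,i=3
  .#.##|.  b11=0 t=0,i=9
  .#.#.|.  b10=0 t=1,i=11
  .#..#|#  b9=1 t=1,i=13
  .#...|.  b8=0 t=3,i=2
  ..###|#  b7=1 t=2,i=13
  ..##.|#  b6=1 t=0,i=0
  ..#.#|#  b5=1 t=1,i=10
  ..#..|.  b4=0 t=3,i=13
  ...##|#  b3=1 t=0,i=19
  ...#.|.  b2=0 t=2,i=18
  ....#|.  b1=0 t=0,i=18
  .....|#  b0=1 t=0,i=17
  bits 10101101110001100001001011101001 = 2915439337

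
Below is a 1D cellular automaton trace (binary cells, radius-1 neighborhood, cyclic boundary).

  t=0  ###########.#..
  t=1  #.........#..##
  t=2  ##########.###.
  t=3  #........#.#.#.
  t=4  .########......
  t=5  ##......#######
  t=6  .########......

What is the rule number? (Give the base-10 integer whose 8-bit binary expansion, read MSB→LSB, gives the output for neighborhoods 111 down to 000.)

91

  nb ###: next=.  (t=0,i=1, bit7=0)
  nb ##.: next=#  (t=0,i=10, bit6=1)
  nb #.#: next=.  (t=0,i=11, bit5=0)
  nb #..: next=#  (t=0,i=13, bit4=1)
  nb .##: next=#  (t=0,i=0, bit3=1)
  nb .#.: next=.  (t=0,i=12, bit2=0)
  nb ..#: next=#  (t=0,i=14, bit1=1)
  nb ...: next=#  (t=1,i=2, bit0=1)
  bits 01011011 = 91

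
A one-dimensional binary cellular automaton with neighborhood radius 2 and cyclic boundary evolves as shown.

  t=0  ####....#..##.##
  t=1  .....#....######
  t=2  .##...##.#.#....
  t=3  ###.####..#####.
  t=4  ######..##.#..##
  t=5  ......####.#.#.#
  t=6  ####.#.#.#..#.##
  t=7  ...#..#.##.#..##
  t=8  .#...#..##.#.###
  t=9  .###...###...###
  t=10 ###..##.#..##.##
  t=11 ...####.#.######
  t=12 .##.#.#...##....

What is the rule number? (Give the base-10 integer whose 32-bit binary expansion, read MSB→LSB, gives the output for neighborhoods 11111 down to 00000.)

  [31] ##### => .  t=0,i=0
  [30] ####. => .  t=0,i=2
  [29] ###.# => #  t=3,i=2
  [28] ###.. => .  t=0,i=3
  [27] ##.## => #  t=0,i=13
  [26] ##.#. => .  t=2,i=8
  [25] ##..# => #  t=3,i=8
  [24] ##... => .  t=0,i=4
  [23] #.### => #  t=0,i=14
  [22] #.##. => #  t=7,i=8
  [21] #.#.# => .  t=2,i=9
  [20] #.#.. => #  t=2,i=11
  [19] #..## => #  t=0,i=10
  [18] #..#. => #  t=6,i=11
  [17] #...# => #  t=2,i=4
  [16] #.... => #  t=0,i=5
  [15] .#### => #  t=0,i=15
  [14] .###. => #  t=3,i=1
  [13] .##.# => #  t=0,i=12
  [12] .##.. => #  t=2,i=2
  [11] .#.## => .  t=6,i=13
  [10] .#.#. => #  t=2,i=10
  [9] .#..# => .  t=0,i=9
  [8] .#... => #  t=1,i=6
  [7] ..### => .  t=1,i=10
  [6] ..##. => #  t=0,i=11
  [5] ..#.# => .  t=6,i=12
  [4] ..#.. => .  t=0,i=8
  [3] ...## => #  t=1,i=9
  [2] ...#. => .  t=0,i=7
  [1] ....# => .  t=0,i=6
  [0] ..... => #  t=1,i=2
  bits 00101010110111111111010101001001 = 719320393

719320393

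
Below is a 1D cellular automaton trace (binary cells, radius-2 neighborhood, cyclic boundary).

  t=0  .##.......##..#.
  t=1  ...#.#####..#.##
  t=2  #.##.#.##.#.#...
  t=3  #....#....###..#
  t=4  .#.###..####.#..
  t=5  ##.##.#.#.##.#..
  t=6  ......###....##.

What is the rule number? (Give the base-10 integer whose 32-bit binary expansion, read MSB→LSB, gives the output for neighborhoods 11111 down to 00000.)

  nb #####: next=#  (t=1,i=7, bit31=1)
  nb ####.: next=#  (t=1,i=8, bit30=1)
  nb ###.#: next=#  (t=4,i=11, bit29=1)
  nb ###..: next=.  (t=1,i=9, bit28=0)
  nb ##.##: next=.  (t=5,i=2, bit27=0)
  nb ##.#.: next=.  (t=2,i=4, bit26=0)
  nb ##..#: next=#  (t=0,i=12, bit25=1)
  nb ##...: next=#  (t=0,i=3, bit24=1)
  nb #.###: next=#  (t=1,i=5, bit23=1)
  nb #.##.: next=.  (t=1,i=14, bit22=0)
  nb #.#.#: next=#  (t=2,i=5, bit21=1)
  nb #.#..: next=#  (t=2,i=12, bit20=1)
  nb #..##: next=.  (t=0,i=0, bit19=0)
  nb #..#.: next=.  (t=0,i=13, bit18=0)
  nb #...#: next=.  (t=1,i=1, bit17=0)
  nb #....: next=.  (t=0,i=4, bit16=0)
  nb .####: next=.  (t=1,i=6, bit15=0)
  nb .###.: next=#  (t=3,i=11, bit14=1)
  nb .##.#: next=.  (t=2,i=3, bit13=0)
  nb .##..: next=.  (t=0,i=2, bit12=0)
  nb .#.##: next=.  (t=1,i=4, bit11=0)
  nb .#.#.: next=#  (t=2,i=11, bit10=1)
  nb .#..#: next=#  (t=0,i=15, bit9=1)
  nb .#...: next=.  (t=2,i=13, bit8=0)
  nb ..###: next=#  (t=3,i=10, bit7=1)
  nb ..##.: next=.  (t=0,i=1, bit6=0)
  nb ..#.#: next=#  (t=1,i=3, bit5=1)
  nb ..#..: next=#  (t=0,i=14, bit4=1)
  nb ...##: next=#  (t=0,i=9, bit3=1)
  nb ...#.: next=#  (t=1,i=2, bit2=1)
  nb ....#: next=#  (t=0,i=8, bit1=1)
  nb .....: next=#  (t=0,i=5, bit0=1)
  bits 11100011101100000100011010111111 = 3819980479

3819980479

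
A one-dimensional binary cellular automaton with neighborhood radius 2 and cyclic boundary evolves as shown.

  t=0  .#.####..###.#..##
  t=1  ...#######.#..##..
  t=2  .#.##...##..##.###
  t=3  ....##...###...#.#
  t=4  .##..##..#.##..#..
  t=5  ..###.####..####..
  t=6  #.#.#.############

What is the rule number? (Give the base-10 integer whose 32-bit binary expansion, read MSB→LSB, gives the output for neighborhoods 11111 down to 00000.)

1938657970

  ##### -> .   bit 31 = 0  t=1,i=5
  ####. -> #   bit 30 = 1  t=0,i=5
  ###.# -> #   bit 29 = 1  t=0,i=11
  ###.. -> #   bit 28 = 1  t=0,i=6
  ##.## -> .   bit 27 = 0  t=2,i=14
  ##.#. -> .   bit 26 = 0  t=0,i=0
  ##..# -> #   bit 25 = 1  t=0,i=7
  ##... -> #   bit 24 = 1  t=1,i=16
  #.### -> #   bit 23 = 1  t=0,i=3
  #.##. -> .   bit 22 = 0  t=2,i=3
  #.#.# -> .   bit 21 = 0  t=0,i=1
  #.#.. -> .   bit 20 = 0  t=0,i=13
  #..## -> #   bit 19 = 1  t=0,i=8
  #..#. -> #   bit 18 = 1  t=4,i=8
  #...# -> .   bit 17 = 0  t=2,i=6
  #.... -> #   bit 16 = 1  t=1,i=17
  .#### -> #   bit 15 = 1  t=0,i=4
  .###. -> .   bit 14 = 0  t=0,i=10
  .##.# -> .   bit 13 = 0  t=0,i=17
  .##.. -> #   bit 12 = 1  t=1,i=15
  .#.## -> .   bit 11 = 0  t=0,i=2
  .#.#. -> .   bit 10 = 0  t=3,i=16
  .#..# -> #   bit 9 = 1  t=0,i=14
  .#... -> .   bit 8 = 0  t=3,i=0
  ..### -> #   bit 7 = 1  t=0,i=9
  ..##. -> .   bit 6 = 0  t=0,i=16
  ..#.# -> #   bit 5 = 1  t=3,i=15
  ..#.. -> #   bit 4 = 1  t=4,i=15
  ...## -> .   bit 3 = 0  t=1,i=2
  ...#. -> .   bit 2 = 0  t=3,i=14
  ....# -> #   bit 1 = 1  t=1,i=1
  ..... -> .   bit 0 = 0  t=1,i=0
  bits 01110011100011011001001010110010 = 1938657970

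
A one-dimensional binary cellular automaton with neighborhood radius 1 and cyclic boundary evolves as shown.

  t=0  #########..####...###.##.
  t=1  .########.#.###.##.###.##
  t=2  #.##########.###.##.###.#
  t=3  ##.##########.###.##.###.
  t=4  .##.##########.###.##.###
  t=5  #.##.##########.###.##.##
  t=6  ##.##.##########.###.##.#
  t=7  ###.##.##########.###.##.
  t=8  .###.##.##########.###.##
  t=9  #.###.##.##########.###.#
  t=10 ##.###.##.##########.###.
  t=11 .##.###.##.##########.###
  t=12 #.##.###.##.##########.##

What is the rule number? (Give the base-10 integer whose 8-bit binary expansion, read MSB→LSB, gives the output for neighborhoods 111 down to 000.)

231

  nb ###: next=#  (t=0,i=1, bit7=1)
  nb ##.: next=#  (t=0,i=8, bit6=1)
  nb #.#: next=#  (t=0,i=21, bit5=1)
  nb #..: next=.  (t=0,i=9, bit4=0)
  nb .##: next=.  (t=0,i=0, bit3=0)
  nb .#.: next=#  (t=1,i=10, bit2=1)
  nb ..#: next=#  (t=0,i=10, bit1=1)
  nb ...: next=#  (t=0,i=16, bit0=1)
  bits 11100111 = 231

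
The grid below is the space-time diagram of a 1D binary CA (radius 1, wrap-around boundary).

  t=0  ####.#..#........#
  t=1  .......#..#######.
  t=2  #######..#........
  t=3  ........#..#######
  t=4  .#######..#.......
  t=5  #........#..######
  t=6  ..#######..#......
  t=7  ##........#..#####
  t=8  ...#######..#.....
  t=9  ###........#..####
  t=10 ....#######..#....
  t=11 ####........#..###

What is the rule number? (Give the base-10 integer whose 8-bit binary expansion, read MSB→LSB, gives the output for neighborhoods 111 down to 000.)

3

  ###|.  b7=0 t=0,i=0
  ##.|.  b6=0 t=0,i=3
  #.#|.  b5=0 t=0,i=4
  #..|.  b4=0 t=0,i=6
  .##|.  b3=0 t=0,i=17
  .#.|.  b2=0 t=0,i=5
  ..#|#  b1=1 t=0,i=7
  ...|#  b0=1 t=0,i=10
  bits 00000011 = 3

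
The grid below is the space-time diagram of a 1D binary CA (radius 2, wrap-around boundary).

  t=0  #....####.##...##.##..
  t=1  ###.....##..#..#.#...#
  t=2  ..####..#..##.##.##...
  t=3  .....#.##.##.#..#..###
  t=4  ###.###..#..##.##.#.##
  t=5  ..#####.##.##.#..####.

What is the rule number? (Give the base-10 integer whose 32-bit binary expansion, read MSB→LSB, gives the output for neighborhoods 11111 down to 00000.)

  nb #####: next=.  (t=4,i=0, bit31=0)
  nb ####.: next=.  (t=0,i=7, bit30=0)
  nb ###.#: next=#  (t=0,i=8, bit29=1)
  nb ###..: next=#  (t=1,i=2, bit28=1)
  nb ##.##: next=#  (t=0,i=9, bit27=1)
  nb ##.#.: next=#  (t=3,i=12, bit26=1)
  nb ##..#: next=.  (t=0,i=20, bit25=0)
  nb ##...: next=#  (t=0,i=12, bit24=1)
  nb #.###: next=#  (t=4,i=4, bit23=1)
  nb #.##.: next=.  (t=0,i=10, bit22=0)
  nb #.#.#: next=#  (t=4,i=18, bit21=1)
  nb #.#..: next=#  (t=1,i=17, bit20=1)
  nb #..##: next=#  (t=2,i=10, bit19=1)
  nb #..#.: next=#  (t=0,i=21, bit18=1)
  nb #...#: next=.  (t=0,i=13, bit17=0)
  nb #....: next=#  (t=0,i=2, bit16=1)
  nb .####: next=.  (t=0,i=6, bit15=0)
  nb .###.: next=#  (t=3,i=20, bit14=1)
  nb .##.#: next=.  (t=0,i=16, bit13=0)
  nb .##..: next=.  (t=0,i=11, bit12=0)
  nb .#.##: next=#  (t=3,i=6, bit11=1)
  nb .#.#.: next=.  (t=1,i=16, bit10=0)
  nb .#..#: next=.  (t=1,i=13, bit9=0)
  nb .#...: next=#  (t=0,i=1, bit8=1)
  nb ..###: next=.  (t=0,i=5, bit7=0)
  nb ..##.: next=#  (t=0,i=15, bit6=1)
  nb ..#.#: next=#  (t=1,i=15, bit5=1)
  nb ..#..: next=#  (t=0,i=0, bit4=1)
  nb ...##: next=.  (t=0,i=4, bit3=0)
  nb ...#.: next=#  (t=3,i=4, bit2=1)
  nb ....#: next=.  (t=0,i=3, bit1=0)
  nb .....: next=#  (t=1,i=5, bit0=1)
  bits 00111101101111010100100101110101 = 1035815285

1035815285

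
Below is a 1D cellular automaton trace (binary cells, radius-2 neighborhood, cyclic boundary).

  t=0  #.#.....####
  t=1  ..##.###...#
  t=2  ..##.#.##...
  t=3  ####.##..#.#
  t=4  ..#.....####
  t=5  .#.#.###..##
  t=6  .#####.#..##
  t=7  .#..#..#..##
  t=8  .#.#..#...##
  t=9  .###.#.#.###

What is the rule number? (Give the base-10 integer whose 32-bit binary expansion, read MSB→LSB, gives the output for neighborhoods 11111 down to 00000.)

  ##### -> .   bit 31 = 0  t=0,i=10
  ####. -> #   bit 30 = 1  t=0,i=11
  ###.# -> .   bit 29 = 0  t=0,i=0
  ###.. -> #   bit 28 = 1  t=1,i=7
  ##.## -> .   bit 27 = 0  t=1,i=4
  ##.#. -> .   bit 26 = 0  t=0,i=1
  ##..# -> .   bit 25 = 0  t=3,i=7
  ##... -> #   bit 24 = 1  t=1,i=8
  #.### -> #   bit 23 = 1  t=1,i=5
  #.##. -> .   bit 22 = 0  t=2,i=7
  #.#.# -> #   bit 21 = 1  t=2,i=5
  #.#.. -> #   bit 20 = 1  t=0,i=2
  #..## -> .   bit 19 = 0  t=1,i=1
  #..#. -> #   bit 18 = 1  t=3,i=8
  #...# -> .   bit 17 = 0  t=1,i=9
  #.... -> .   bit 16 = 0  t=0,i=4
  .#### -> .   bit 15 = 0  t=0,i=9
  .###. -> .   bit 14 = 0  t=1,i=6
  .##.# -> #   bit 13 = 1  t=1,i=3
  .##.. -> .   bit 12 = 0  t=2,i=8
  .#.## -> #   bit 11 = 1  t=2,i=6
  .#.#. -> #   bit 10 = 1  t=5,i=2
  .#..# -> .   bit 9 = 0  t=1,i=0
  .#... -> #   bit 8 = 1  t=0,i=3
  ..### -> .   bit 7 = 0  t=0,i=8
  ..##. -> #   bit 6 = 1  t=1,i=2
  ..#.# -> #   bit 5 = 1  t=3,i=9
  ..#.. -> .   bit 4 = 0  t=1,i=11
  ...## -> #   bit 3 = 1  t=0,i=7
  ...#. -> .   bit 2 = 0  t=1,i=10
  ....# -> #   bit 1 = 1  t=0,i=6
  ..... -> #   bit 0 = 1  t=0,i=5
  bits 01010001101101000010110101101011 = 1370762603

1370762603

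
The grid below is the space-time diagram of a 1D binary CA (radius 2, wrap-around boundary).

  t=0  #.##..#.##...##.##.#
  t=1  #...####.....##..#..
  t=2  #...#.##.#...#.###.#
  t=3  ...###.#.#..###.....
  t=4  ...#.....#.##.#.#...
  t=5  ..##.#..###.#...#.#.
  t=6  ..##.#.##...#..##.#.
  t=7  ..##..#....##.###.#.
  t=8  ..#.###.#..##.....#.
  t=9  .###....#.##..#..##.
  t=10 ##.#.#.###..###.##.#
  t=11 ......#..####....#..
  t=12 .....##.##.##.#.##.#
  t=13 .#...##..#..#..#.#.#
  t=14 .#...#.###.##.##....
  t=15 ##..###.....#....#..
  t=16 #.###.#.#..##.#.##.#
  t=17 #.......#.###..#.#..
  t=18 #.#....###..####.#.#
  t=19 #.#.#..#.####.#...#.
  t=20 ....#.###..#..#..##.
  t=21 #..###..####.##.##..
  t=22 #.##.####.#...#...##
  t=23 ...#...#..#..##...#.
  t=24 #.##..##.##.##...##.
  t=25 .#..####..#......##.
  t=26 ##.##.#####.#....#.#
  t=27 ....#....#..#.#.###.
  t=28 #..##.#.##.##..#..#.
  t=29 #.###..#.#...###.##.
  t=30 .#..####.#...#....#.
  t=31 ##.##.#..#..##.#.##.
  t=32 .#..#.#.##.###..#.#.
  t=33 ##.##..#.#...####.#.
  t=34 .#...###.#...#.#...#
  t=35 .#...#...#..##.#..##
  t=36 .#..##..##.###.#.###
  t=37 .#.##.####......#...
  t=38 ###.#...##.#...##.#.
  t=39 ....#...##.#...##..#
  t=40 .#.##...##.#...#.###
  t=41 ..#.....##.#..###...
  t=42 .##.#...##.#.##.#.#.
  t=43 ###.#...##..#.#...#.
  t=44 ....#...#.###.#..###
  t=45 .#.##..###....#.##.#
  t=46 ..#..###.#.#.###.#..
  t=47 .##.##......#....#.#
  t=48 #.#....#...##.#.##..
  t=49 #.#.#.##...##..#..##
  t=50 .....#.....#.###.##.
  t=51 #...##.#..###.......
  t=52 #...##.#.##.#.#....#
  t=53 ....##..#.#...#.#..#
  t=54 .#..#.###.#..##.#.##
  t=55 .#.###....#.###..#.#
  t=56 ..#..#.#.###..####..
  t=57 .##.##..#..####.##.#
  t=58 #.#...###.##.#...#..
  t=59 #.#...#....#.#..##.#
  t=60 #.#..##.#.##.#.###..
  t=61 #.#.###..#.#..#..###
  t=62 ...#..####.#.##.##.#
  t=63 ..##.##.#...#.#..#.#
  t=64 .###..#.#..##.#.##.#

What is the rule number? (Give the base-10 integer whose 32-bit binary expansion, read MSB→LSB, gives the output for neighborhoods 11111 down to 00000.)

  ##### -> .   bit 31 = 0  t=26,i=8
  ####. -> #   bit 30 = 1  t=1,i=6
  ###.# -> .   bit 29 = 0  t=2,i=17
  ###.. -> #   bit 28 = 1  t=1,i=7
  ##.## -> .   bit 27 = 0  t=0,i=1
  ##.#. -> .   bit 26 = 0  t=2,i=8
  ##..# -> #   bit 25 = 1  t=0,i=4
  ##... -> .   bit 24 = 0  t=0,i=10
  #.### -> .   bit 23 = 0  t=2,i=15
  #.##. -> .   bit 22 = 0  t=0,i=2
  #.#.# -> .   bit 21 = 0  t=3,i=7
  #.#.. -> #   bit 20 = 1  t=2,i=9
  #..## -> #   bit 19 = 1  t=3,i=11
  #..#. -> #   bit 18 = 1  t=0,i=5
  #...# -> .   bit 17 = 0  t=0,i=11
  #.... -> #   bit 16 = 1  t=1,i=9
  .#### -> .   bit 15 = 0  t=1,i=5
  .###. -> .   bit 14 = 0  t=2,i=16
  .##.# -> #   bit 13 = 1  t=0,i=0
  .##.. -> .   bit 12 = 0  t=0,i=3
  .#.## -> #   bit 11 = 1  t=0,i=7
  .#.#. -> .   bit 10 = 0  t=3,i=8
  .#..# -> .   bit 9 = 0  t=1,i=18
  .#... -> .   bit 8 = 0  t=1,i=1
  ..### -> #   bit 7 = 1  t=1,i=4
  ..##. -> #   bit 6 = 1  t=0,i=13
  ..#.# -> #   bit 5 = 1  t=0,i=6
  ..#.. -> #   bit 4 = 1  t=1,i=0
  ...## -> .   bit 3 = 0  t=0,i=12
  ...#. -> #   bit 2 = 1  t=2,i=3
  ....# -> .   bit 1 = 0  t=1,i=11
  ..... -> .   bit 0 = 0  t=1,i=10
  bits 01010010000111010010100011110100 = 1377642740

1377642740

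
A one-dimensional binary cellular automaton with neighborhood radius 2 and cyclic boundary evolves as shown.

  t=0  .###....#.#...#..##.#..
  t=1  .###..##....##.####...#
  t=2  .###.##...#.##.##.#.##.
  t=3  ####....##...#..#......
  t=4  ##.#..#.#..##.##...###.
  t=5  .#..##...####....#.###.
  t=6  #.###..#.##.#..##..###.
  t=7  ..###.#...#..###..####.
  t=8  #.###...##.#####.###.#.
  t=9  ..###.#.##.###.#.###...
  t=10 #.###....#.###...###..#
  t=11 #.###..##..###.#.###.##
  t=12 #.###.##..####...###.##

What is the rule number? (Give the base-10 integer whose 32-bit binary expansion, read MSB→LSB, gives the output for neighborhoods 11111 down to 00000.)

2962154183

  [31] ##### => #  t=8,i=13
  [30] ####. => .  t=1,i=17
  [29] ###.# => #  t=2,i=3
  [28] ###.. => #  t=0,i=3
  [27] ##.## => .  t=1,i=14
  [26] ##.#. => .  t=0,i=19
  [25] ##..# => .  t=1,i=4
  [24] ##... => .  t=0,i=4
  [23] #.### => #  t=1,i=1
  [22] #.##. => .  t=2,i=5
  [21] #.#.# => .  t=2,i=18
  [20] #.#.. => .  t=0,i=10
  [19] #..## => #  t=0,i=16
  [18] #..#. => #  t=3,i=15
  [17] #...# => #  t=0,i=12
  [16] #.... => .  t=0,i=5
  [15] .#### => #  t=1,i=16
  [14] .###. => #  t=0,i=2
  [13] .##.# => #  t=0,i=18
  [12] .##.. => .  t=1,i=7
  [11] .#.## => .  t=1,i=0
  [10] .#.#. => .  t=0,i=9
  [9] .#..# => #  t=0,i=15
  [8] .#... => .  t=0,i=11
  [7] ..### => #  t=0,i=1
  [6] ..##. => #  t=0,i=17
  [5] ..#.# => .  t=0,i=8
  [4] ..#.. => .  t=0,i=14
  [3] ...## => .  t=0,i=0
  [2] ...#. => #  t=0,i=7
  [1] ....# => #  t=0,i=6
  [0] ..... => #  t=3,i=19
  bits 10110000100011101110001011000111 = 2962154183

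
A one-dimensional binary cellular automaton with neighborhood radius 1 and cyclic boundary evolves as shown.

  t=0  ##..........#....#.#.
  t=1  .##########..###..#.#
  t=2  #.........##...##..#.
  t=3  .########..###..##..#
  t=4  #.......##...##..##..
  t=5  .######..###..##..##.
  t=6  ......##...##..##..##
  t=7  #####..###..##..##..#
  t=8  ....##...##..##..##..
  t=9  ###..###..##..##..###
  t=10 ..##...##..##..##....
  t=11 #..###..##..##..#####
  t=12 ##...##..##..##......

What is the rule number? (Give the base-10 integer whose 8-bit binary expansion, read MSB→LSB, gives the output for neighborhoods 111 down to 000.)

  nb ###: next=.  (t=1,i=2, bit7=0)
  nb ##.: next=#  (t=0,i=1, bit6=1)
  nb #.#: next=#  (t=0,i=18, bit5=1)
  nb #..: next=#  (t=0,i=2, bit4=1)
  nb .##: next=.  (t=0,i=0, bit3=0)
  nb .#.: next=.  (t=0,i=12, bit2=0)
  nb ..#: next=.  (t=0,i=11, bit1=0)
  nb ...: next=#  (t=0,i=3, bit0=1)
  bits 01110001 = 113

113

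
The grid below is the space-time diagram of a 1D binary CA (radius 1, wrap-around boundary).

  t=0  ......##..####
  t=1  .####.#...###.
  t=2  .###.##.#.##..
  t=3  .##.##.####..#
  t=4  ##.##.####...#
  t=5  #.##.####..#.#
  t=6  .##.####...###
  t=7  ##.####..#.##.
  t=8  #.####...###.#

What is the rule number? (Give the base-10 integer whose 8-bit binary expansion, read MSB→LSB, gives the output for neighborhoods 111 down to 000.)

  [7] ### => #  t=0,i=11
  [6] ##. => .  t=0,i=7
  [5] #.# => #  t=1,i=5
  [4] #.. => .  t=0,i=0
  [3] .## => #  t=0,i=6
  [2] .#. => #  t=1,i=6
  [1] ..# => .  t=0,i=5
  [0] ... => #  t=0,i=1
  bits 10101101 = 173

173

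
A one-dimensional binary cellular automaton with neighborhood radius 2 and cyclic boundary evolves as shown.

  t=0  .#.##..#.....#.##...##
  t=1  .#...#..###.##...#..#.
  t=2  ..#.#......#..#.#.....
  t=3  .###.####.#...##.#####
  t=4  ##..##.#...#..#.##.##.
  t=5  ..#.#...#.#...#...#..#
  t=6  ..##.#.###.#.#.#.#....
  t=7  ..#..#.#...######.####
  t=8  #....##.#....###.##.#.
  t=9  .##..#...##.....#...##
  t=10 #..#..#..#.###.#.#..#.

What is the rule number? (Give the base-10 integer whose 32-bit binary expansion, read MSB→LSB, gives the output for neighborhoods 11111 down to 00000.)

  [31] ##### => #  t=3,i=19
  [30] ####. => #  t=3,i=7
  [29] ###.# => .  t=1,i=10
  [28] ###.. => .  t=7,i=21
  [27] ##.## => #  t=1,i=11
  [26] ##.#. => .  t=0,i=0
  [25] ##..# => #  t=0,i=5
  [24] ##... => #  t=0,i=17
  [23] #.### => #  t=3,i=1
  [22] #.##. => .  t=0,i=3
  [21] #.#.# => #  t=0,i=1
  [20] #.#.. => .  t=2,i=4
  [19] #..## => .  t=1,i=7
  [18] #..#. => .  t=0,i=6
  [17] #...# => .  t=0,i=18
  [16] #.... => #  t=0,i=9
  [15] .#### => .  t=3,i=6
  [14] .###. => .  t=1,i=9
  [13] .##.# => .  t=0,i=21
  [12] .##.. => .  t=0,i=4
  [11] .#.## => .  t=0,i=2
  [10] .#.#. => #  t=2,i=3
  [9] .#..# => .  t=1,i=6
  [8] .#... => #  t=0,i=8
  [7] ..### => .  t=1,i=8
  [6] ..##. => #  t=0,i=20
  [5] ..#.# => #  t=0,i=13
  [4] ..#.. => .  t=0,i=7
  [3] ...## => .  t=0,i=19
  [2] ...#. => #  t=0,i=12
  [1] ....# => .  t=0,i=11
  [0] ..... => #  t=0,i=10
  bits 11001011101000010000010101100101 = 3416327525

3416327525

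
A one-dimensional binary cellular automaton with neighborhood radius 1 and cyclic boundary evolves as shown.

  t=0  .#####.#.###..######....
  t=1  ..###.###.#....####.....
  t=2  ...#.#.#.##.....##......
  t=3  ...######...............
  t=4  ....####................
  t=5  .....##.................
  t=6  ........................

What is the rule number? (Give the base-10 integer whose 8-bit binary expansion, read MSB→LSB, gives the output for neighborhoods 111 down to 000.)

  ### -> #   bit 7 = 1  t=0,i=2
  ##. -> .   bit 6 = 0  t=0,i=5
  #.# -> #   bit 5 = 1  t=0,i=6
  #.. -> .   bit 4 = 0  t=0,i=12
  .## -> .   bit 3 = 0  t=0,i=1
  .#. -> #   bit 2 = 1  t=0,i=7
  ..# -> .   bit 1 = 0  t=0,i=0
  ... -> .   bit 0 = 0  t=0,i=21
  bits 10100100 = 164

164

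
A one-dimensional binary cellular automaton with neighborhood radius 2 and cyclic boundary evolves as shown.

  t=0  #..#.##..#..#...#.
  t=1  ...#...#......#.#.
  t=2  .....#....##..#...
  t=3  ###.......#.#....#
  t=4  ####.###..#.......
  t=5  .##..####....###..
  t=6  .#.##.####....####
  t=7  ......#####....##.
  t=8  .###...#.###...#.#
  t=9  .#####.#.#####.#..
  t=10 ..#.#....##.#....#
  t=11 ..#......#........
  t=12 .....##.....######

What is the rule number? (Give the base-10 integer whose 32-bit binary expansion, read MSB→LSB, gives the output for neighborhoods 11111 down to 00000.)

  ##### -> .   bit 31 = 0  t=7,i=8
  ####. -> #   bit 30 = 1  t=3,i=1
  ###.# -> .   bit 29 = 0  t=4,i=3
  ###.. -> #   bit 28 = 1  t=3,i=2
  ##.## -> .   bit 27 = 0  t=4,i=4
  ##.#. -> .   bit 26 = 0  t=6,i=0
  ##..# -> #   bit 25 = 1  t=0,i=7
  ##... -> #   bit 24 = 1  t=3,i=3
  #.### -> #   bit 23 = 1  t=4,i=5
  #.##. -> .   bit 22 = 0  t=0,i=5
  #.#.# -> .   bit 21 = 0  t=6,i=1
  #.#.. -> .   bit 20 = 0  t=0,i=0
  #..## -> #   bit 19 = 1  t=5,i=4
  #..#. -> .   bit 18 = 0  t=0,i=2
  #...# -> #   bit 17 = 1  t=0,i=14
  #.... -> .   bit 16 = 0  t=1,i=0
  .#### -> #   bit 15 = 1  t=3,i=0
  .###. -> #   bit 14 = 1  t=4,i=6
  .##.# -> .   bit 13 = 0  t=6,i=4
  .##.. -> .   bit 12 = 0  t=0,i=6
  .#.## -> .   bit 11 = 0  t=0,i=4
  .#.#. -> .   bit 10 = 0  t=0,i=17
  .#..# -> .   bit 9 = 0  t=0,i=1
  .#... -> .   bit 8 = 0  t=0,i=13
  ..### -> .   bit 7 = 0  t=3,i=17
  ..##. -> #   bit 6 = 1  t=2,i=10
  ..#.# -> #   bit 5 = 1  t=0,i=3
  ..#.. -> .   bit 4 = 0  t=0,i=9
  ...## -> .   bit 3 = 0  t=2,i=9
  ...#. -> .   bit 2 = 0  t=0,i=15
  ....# -> .   bit 1 = 0  t=1,i=1
  ..... -> #   bit 0 = 1  t=1,i=10
  bits 01010011100010101100000001100001 = 1401602145

1401602145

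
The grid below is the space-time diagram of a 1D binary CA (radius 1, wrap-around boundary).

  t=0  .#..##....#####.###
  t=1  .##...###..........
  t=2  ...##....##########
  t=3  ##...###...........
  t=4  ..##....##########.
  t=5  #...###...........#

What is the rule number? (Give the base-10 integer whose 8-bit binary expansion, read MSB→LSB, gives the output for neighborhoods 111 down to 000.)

  ### -> .   bit 7 = 0  t=0,i=11
  ##. -> .   bit 6 = 0  t=0,i=5
  #.# -> .   bit 5 = 0  t=0,i=0
  #.. -> #   bit 4 = 1  t=0,i=2
  .## -> .   bit 3 = 0  t=0,i=4
  .#. -> #   bit 2 = 1  t=0,i=1
  ..# -> .   bit 1 = 0  t=0,i=3
  ... -> #   bit 0 = 1  t=0,i=7
  bits 00010101 = 21

21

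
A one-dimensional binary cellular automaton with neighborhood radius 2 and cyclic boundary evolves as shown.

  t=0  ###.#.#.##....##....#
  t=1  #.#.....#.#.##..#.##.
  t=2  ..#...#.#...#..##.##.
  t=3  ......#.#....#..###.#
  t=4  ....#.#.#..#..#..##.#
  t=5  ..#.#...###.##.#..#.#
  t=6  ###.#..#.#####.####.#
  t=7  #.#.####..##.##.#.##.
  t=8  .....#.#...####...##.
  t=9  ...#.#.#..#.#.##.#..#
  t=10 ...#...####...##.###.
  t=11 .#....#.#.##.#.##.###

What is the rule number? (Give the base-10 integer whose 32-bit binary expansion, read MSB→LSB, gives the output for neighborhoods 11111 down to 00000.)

  #####|#  b31=1 t=6,i=11
  ####.|.  b30=0 t=0,i=1
  ###.#|#  b29=1 t=0,i=2
  ###..|#  b28=1 t=7,i=7
  ##.##|#  b27=1 t=2,i=17
  ##.#.|.  b26=0 t=0,i=3
  ##..#|.  b25=0 t=1,i=14
  ##...|#  b24=1 t=0,i=10
  #.###|.  b23=0 t=6,i=9
  #.##.|#  b22=1 t=0,i=8
  #.#.#|.  b21=0 t=0,i=4
  #.#..|#  b20=1 t=1,i=2
  #..##|.  b19=0 t=2,i=14
  #..#.|#  b18=1 t=1,i=15
  #...#|.  b17=0 t=2,i=0
  #....|.  b16=0 t=0,i=11
  .####|#  b15=1 t=0,i=0
  .###.|#  b14=1 t=3,i=17
  .##.#|#  b13=1 t=1,i=19
  .##..|.  b12=0 t=0,i=9
  .#.##|.  b11=0 t=0,i=7
  .#.#.|.  b10=0 t=0,i=5
  .#..#|#  b9=1 t=2,i=13
  .#...|.  b8=0 t=1,i=3
  ..###|.  b7=0 t=0,i=20
  ..##.|.  b6=0 t=0,i=14
  ..#.#|#  b5=1 t=1,i=8
  ..#..|.  b4=0 t=2,i=2
  ...##|#  b3=1 t=0,i=13
  ...#.|.  b2=0 t=1,i=7
  ....#|#  b1=1 t=0,i=12
  .....|.  b0=0 t=1,i=5
  bits 10111001010101001110001000101010 = 3109347882

3109347882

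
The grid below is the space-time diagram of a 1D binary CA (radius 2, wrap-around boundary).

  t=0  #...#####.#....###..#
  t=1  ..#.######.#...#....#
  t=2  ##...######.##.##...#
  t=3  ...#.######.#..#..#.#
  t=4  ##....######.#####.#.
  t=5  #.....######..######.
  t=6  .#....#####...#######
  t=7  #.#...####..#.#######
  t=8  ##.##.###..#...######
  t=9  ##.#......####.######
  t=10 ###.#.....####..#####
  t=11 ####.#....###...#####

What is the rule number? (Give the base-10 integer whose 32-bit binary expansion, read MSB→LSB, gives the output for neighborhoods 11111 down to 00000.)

3831924688

  [31] ##### => #  t=0,i=6
  [30] ####. => #  t=0,i=7
  [29] ###.# => #  t=0,i=8
  [28] ###.. => .  t=0,i=17
  [27] ##.## => .  t=2,i=11
  [26] ##.#. => #  t=0,i=9
  [25] ##..# => .  t=0,i=18
  [24] ##... => .  t=0,i=1
  [23] #.### => .  t=1,i=4
  [22] #.##. => #  t=2,i=12
  [21] #.#.# => #  t=4,i=19
  [20] #.#.. => .  t=0,i=10
  [19] #..## => .  t=0,i=19
  [18] #..#. => #  t=1,i=1
  [17] #...# => #  t=0,i=2
  [16] #.... => .  t=0,i=12
  [15] .#### => #  t=0,i=5
  [14] .###. => .  t=0,i=16
  [13] .##.# => .  t=2,i=13
  [12] .##.. => .  t=0,i=0
  [11] .#.## => .  t=1,i=3
  [10] .#.#. => #  t=3,i=19
  [9] .#..# => #  t=1,i=0
  [8] .#... => #  t=0,i=11
  [7] ..### => #  t=0,i=4
  [6] ..##. => #  t=0,i=20
  [5] ..#.# => .  t=1,i=2
  [4] ..#.. => #  t=1,i=15
  [3] ...## => .  t=0,i=3
  [2] ...#. => .  t=1,i=14
  [1] ....# => .  t=0,i=13
  [0] ..... => .  t=5,i=3
  bits 11100100011001101000011111010000 = 3831924688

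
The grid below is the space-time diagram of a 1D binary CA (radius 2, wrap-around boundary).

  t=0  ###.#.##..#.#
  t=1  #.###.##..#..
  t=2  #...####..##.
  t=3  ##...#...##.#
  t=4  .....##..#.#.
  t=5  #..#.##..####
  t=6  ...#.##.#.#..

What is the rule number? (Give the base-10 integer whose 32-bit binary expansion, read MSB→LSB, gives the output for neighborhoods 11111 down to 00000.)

746166130

  #####|.  b31=0 t=5,i=11
  ####.|.  b30=0 t=0,i=1
  ###.#|#  b29=1 t=0,i=2
  ###..|.  b28=0 t=2,i=7
  ##.##|#  b27=1 t=1,i=5
  ##.#.|#  b26=1 t=0,i=3
  ##..#|.  b25=0 t=0,i=8
  ##...|.  b24=0 t=3,i=2
  #.###|.  b23=0 t=0,i=12
  #.##.|#  b22=1 t=0,i=6
  #.#.#|#  b21=1 t=0,i=4
  #.#..|#  b20=1 t=2,i=0
  #..##|#  b19=1 t=2,i=9
  #..#.|.  b18=0 t=0,i=9
  #...#|.  b17=0 t=2,i=2
  #....|#  b16=1 t=4,i=0
  .####|#  b15=1 t=0,i=0
  .###.|.  b14=0 t=1,i=3
  .##.#|.  b13=0 t=2,i=11
  .##..|#  b12=1 t=0,i=7
  .#.##|.  b11=0 t=0,i=5
  .#.#.|#  b10=1 t=4,i=10
  .#..#|#  b9=1 t=1,i=11
  .#...|#  b8=1 t=2,i=1
  ..###|.  b7=0 t=2,i=4
  ..##.|#  b6=1 t=2,i=10
  ..#.#|#  b5=1 t=0,i=10
  ..#..|#  b4=1 t=1,i=10
  ...##|.  b3=0 t=2,i=3
  ...#.|.  b2=0 t=3,i=4
  ....#|#  b1=1 t=4,i=3
  .....|.  b0=0 t=4,i=1
  bits 00101100011110011001011101110010 = 746166130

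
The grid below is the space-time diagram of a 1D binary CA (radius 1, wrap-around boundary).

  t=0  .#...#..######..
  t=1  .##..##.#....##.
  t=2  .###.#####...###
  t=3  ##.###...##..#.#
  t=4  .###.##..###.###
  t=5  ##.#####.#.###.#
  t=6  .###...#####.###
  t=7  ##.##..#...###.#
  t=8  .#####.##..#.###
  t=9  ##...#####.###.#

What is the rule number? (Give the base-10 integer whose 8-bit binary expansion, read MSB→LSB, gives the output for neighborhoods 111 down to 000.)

  nb ###: next=.  (t=0,i=9, bit7=0)
  nb ##.: next=#  (t=0,i=13, bit6=1)
  nb #.#: next=#  (t=1,i=7, bit5=1)
  nb #..: next=#  (t=0,i=2, bit4=1)
  nb .##: next=#  (t=0,i=8, bit3=1)
  nb .#.: next=#  (t=0,i=1, bit2=1)
  nb ..#: next=.  (t=0,i=0, bit1=0)
  nb ...: next=.  (t=0,i=3, bit0=0)
  bits 01111100 = 124

124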